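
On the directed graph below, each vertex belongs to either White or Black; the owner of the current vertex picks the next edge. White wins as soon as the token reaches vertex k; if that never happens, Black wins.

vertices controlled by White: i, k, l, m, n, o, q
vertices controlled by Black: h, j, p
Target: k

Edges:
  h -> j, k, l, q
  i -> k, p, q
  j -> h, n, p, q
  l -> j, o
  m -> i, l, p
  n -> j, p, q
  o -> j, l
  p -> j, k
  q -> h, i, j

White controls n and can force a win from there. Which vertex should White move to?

q

A0 = {k}
A1: add {i} — i (White) has i→k.
A2: add {m, q} — m (White) has m→i; q (White) has q→i.
A3: add {n} — n (White) has n→q.
A4 = A3; e.g. h (Black) can still go to j. Fixed point.
From n, successor q is in the attractor (rank 2); the other successors j, p are not.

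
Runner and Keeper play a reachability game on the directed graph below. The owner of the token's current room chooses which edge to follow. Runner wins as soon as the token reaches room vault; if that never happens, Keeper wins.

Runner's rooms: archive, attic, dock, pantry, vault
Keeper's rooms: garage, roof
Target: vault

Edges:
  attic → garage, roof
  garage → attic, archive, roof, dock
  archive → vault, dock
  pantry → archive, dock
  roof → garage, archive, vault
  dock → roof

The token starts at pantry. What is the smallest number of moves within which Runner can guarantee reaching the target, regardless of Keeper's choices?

A0 = {vault}
A1: add {archive} — archive (Runner) has archive→vault.
A2: add {pantry} — pantry (Runner) has pantry→archive.
A3 = A2; e.g. attic (Runner) has no edge into A2. Fixed point.
pantry enters the attractor at level 2, so Runner can force the target in 2 moves from there.

2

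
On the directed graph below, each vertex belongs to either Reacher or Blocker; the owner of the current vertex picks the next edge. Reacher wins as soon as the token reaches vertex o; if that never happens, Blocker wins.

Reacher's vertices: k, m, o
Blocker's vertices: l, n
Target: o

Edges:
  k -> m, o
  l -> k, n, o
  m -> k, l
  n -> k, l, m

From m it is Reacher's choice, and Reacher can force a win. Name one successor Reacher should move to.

k

A0 = {o}
A1: add {k} — k (Reacher) has k→o.
A2: add {m} — m (Reacher) has m→k.
A3 = A2; e.g. l (Blocker) can still go to n. Fixed point.
From m, successor k is in the attractor (rank 1); the other successor l is not.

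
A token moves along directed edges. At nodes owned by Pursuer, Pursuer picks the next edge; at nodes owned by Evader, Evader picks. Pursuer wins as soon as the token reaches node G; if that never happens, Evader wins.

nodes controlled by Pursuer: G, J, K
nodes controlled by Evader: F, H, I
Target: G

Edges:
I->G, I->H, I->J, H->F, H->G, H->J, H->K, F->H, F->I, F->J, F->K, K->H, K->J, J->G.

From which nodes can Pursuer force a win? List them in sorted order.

G, J, K

A0 = {G}
A1: add {J} — J (Pursuer) has J→G.
A2: add {K} — K (Pursuer) has K→J.
A3 = A2; e.g. F (Evader) can still go to H. Fixed point.
Pursuer's winning region = {G, J, K}.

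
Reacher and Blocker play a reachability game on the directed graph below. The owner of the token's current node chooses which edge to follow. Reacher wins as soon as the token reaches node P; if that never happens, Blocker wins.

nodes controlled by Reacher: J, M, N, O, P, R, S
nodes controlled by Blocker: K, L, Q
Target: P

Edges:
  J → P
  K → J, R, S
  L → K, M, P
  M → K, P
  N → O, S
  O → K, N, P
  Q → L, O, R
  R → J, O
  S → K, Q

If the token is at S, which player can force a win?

Blocker

A0 = {P}
A1: add {J, M, O} — J (Reacher) has J→P; M (Reacher) has M→P; O (Reacher) has O→P.
A2: add {N, R} — N (Reacher) has N→O; R (Reacher) has R→J.
A3 = A2; e.g. K (Blocker) can still go to S. Fixed point.
S never enters the attractor, so Blocker can avoid the target forever.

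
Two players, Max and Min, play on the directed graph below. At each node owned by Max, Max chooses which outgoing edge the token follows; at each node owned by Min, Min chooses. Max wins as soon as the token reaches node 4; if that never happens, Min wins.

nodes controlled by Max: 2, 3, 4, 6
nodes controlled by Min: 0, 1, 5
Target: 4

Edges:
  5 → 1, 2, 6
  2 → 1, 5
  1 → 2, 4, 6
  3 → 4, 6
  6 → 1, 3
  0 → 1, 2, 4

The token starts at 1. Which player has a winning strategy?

Min

A0 = {4}
A1: add {3} — 3 (Max) has 3→4.
A2: add {6} — 6 (Max) has 6→3.
A3 = A2; e.g. 0 (Min) can still go to 1. Fixed point.
1 never enters the attractor, so Min can avoid the target forever.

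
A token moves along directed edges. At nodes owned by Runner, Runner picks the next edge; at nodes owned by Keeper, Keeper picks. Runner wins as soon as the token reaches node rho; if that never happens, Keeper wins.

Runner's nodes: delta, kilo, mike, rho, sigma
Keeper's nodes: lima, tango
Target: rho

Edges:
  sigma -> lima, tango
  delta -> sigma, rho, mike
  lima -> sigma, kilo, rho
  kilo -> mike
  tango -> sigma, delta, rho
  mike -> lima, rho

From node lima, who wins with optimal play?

A0 = {rho}
A1: add {delta, mike} — delta (Runner) has delta→rho; mike (Runner) has mike→rho.
A2: add {kilo} — kilo (Runner) has kilo→mike.
A3 = A2; e.g. sigma (Runner) has no edge into A2. Fixed point.
lima never enters the attractor, so Keeper can avoid the target forever.

Keeper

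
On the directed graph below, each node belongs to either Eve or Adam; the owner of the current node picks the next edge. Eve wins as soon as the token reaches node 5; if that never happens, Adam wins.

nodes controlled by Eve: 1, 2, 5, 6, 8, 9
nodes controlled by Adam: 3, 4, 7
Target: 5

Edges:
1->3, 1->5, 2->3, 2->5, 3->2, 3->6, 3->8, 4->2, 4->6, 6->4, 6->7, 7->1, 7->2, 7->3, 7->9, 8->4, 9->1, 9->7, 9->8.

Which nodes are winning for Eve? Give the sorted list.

A0 = {5}
A1: add {1, 2} — 1 (Eve) has 1→5; 2 (Eve) has 2→5.
A2: add {9} — 9 (Eve) has 9→1.
A3 = A2; e.g. 3 (Adam) can still go to 6. Fixed point.
Eve's winning region = {1, 2, 5, 9}.

1, 2, 5, 9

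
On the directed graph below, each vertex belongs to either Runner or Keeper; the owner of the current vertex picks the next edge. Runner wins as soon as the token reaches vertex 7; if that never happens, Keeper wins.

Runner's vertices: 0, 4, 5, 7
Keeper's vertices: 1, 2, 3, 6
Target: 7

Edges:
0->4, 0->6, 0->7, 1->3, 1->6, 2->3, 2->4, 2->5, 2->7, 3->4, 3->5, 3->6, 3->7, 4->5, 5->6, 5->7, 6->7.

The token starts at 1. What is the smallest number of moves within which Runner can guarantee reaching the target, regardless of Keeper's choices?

A0 = {7}
A1: add {0, 5, 6} — 0 (Runner) has 0→7; 5 (Runner) has 5→7; 6 (Keeper): all of {7} already in.
A2: add {4} — 4 (Runner) has 4→5.
A3: add {3} — 3 (Keeper): all of {4, 5, 6, 7} already in.
A4: add {1, 2} — 1 (Keeper): all of {3, 6} already in; 2 (Keeper): all of {3, 4, 5, 7} already in.
A4 = all vertices. Fixed point.
1 enters the attractor at level 4, so Runner can force the target in 4 moves from there.

4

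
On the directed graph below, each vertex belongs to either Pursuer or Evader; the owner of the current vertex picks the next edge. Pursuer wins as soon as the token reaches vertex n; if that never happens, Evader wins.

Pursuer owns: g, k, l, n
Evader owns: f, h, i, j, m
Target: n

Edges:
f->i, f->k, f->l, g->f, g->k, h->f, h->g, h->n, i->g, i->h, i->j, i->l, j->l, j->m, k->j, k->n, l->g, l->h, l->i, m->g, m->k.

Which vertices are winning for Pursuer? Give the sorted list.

A0 = {n}
A1: add {k} — k (Pursuer) has k→n.
A2: add {g} — g (Pursuer) has g→k.
A3: add {l, m} — l (Pursuer) has l→g; m (Evader): all of {g, k} already in.
A4: add {j} — j (Evader): all of {l, m} already in.
A5 = A4; e.g. f (Evader) can still go to i. Fixed point.
Pursuer's winning region = {g, j, k, l, m, n}.

g, j, k, l, m, n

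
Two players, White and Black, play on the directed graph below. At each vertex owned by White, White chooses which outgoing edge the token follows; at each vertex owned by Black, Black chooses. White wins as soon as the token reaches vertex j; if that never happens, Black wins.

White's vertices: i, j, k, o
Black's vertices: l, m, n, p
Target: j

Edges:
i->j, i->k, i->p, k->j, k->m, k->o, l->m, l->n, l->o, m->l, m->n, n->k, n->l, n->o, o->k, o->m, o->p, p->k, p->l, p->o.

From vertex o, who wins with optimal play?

White

A0 = {j}
A1: add {i, k} — i (White) has i→j; k (White) has k→j.
A2: add {o} — o (White) has o→k.
A3 = A2; e.g. l (Black) can still go to m. Fixed point.
o ∈ A2, so White can force the target.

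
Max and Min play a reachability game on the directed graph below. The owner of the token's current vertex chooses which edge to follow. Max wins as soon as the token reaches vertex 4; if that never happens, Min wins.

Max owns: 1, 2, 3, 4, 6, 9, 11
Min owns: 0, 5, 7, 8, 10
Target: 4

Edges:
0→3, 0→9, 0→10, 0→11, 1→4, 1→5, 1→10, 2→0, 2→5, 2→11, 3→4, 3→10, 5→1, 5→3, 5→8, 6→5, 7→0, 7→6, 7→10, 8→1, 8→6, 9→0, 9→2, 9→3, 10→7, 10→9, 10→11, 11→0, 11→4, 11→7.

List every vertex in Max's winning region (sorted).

A0 = {4}
A1: add {1, 3, 11} — 1 (Max) has 1→4; 3 (Max) has 3→4; 11 (Max) has 11→4.
A2: add {2, 9} — 2 (Max) has 2→11; 9 (Max) has 9→3.
A3 = A2; e.g. 0 (Min) can still go to 10. Fixed point.
Max's winning region = {1, 2, 3, 4, 9, 11}.

1, 2, 3, 4, 9, 11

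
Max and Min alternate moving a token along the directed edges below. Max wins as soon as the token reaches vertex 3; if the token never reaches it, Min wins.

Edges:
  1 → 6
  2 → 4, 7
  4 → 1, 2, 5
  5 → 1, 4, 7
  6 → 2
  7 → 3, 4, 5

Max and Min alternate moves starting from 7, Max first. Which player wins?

Track states (vertex, player-to-move).
A0 = {(3,Max), (3,Min)}
A1: add {(7,Max)}.
(7,Max) ∈ A1 ⇒ Max forces the target.

Max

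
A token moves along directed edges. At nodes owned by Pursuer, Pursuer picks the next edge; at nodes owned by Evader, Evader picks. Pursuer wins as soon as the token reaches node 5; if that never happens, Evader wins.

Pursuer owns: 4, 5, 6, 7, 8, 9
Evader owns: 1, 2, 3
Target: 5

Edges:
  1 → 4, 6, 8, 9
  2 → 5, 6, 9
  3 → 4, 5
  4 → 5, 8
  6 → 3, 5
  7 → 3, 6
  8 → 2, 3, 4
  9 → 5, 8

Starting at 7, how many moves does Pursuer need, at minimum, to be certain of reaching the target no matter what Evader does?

A0 = {5}
A1: add {4, 6, 9} — 4 (Pursuer) has 4→5; 6 (Pursuer) has 6→5; 9 (Pursuer) has 9→5.
A2: add {2, 3, 7, 8} — 2 (Evader): all of {5, 6, 9} already in; 3 (Evader): all of {4, 5} already in; 7 (Pursuer) has 7→6; 8 (Pursuer) has 8→4.
7 enters the attractor at level 2, so Pursuer can force the target in 2 moves from there.

2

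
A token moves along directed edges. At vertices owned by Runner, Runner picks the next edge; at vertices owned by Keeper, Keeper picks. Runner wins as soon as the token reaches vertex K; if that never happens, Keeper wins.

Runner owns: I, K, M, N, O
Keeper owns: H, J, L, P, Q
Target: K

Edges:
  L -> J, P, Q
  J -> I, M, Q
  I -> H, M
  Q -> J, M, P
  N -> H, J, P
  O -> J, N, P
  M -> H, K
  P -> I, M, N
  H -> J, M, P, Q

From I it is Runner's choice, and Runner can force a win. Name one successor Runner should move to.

A0 = {K}
A1: add {M} — M (Runner) has M→K.
A2: add {I} — I (Runner) has I→M.
A3 = A2; e.g. H (Keeper) can still go to J. Fixed point.
From I, successor M is in the attractor (rank 1); the other successor H is not.

M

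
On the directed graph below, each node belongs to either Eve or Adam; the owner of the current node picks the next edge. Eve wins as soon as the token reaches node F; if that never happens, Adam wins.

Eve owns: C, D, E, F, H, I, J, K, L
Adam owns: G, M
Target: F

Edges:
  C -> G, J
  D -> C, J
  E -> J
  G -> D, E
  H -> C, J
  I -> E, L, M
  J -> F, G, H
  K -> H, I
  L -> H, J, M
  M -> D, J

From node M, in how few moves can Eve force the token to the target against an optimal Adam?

3

A0 = {F}
A1: add {J} — J (Eve) has J→F.
A2: add {C, D, E, H, L} — C (Eve) has C→J; D (Eve) has D→J; E (Eve) has E→J; H (Eve) has H→J; L (Eve) has L→J.
A3: add {G, I, K, M} — G (Adam): all of {D, E} already in; I (Eve) has I→E; K (Eve) has K→H; M (Adam): all of {D, J} already in.
A3 = all vertices. Fixed point.
M enters the attractor at level 3, so Eve can force the target in 3 moves from there.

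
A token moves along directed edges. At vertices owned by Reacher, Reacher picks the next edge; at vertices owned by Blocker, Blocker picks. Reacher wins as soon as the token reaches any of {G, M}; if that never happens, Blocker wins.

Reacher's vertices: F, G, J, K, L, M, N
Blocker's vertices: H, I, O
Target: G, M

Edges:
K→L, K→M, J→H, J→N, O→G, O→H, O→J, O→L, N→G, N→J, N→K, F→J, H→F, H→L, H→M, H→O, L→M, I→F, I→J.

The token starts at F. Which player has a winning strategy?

A0 = {G, M}
A1: add {K, L, N} — K (Reacher) has K→M; L (Reacher) has L→M; N (Reacher) has N→G.
A2: add {J} — J (Reacher) has J→N.
A3: add {F} — F (Reacher) has F→J.
F ∈ A3, so Reacher can force the target.

Reacher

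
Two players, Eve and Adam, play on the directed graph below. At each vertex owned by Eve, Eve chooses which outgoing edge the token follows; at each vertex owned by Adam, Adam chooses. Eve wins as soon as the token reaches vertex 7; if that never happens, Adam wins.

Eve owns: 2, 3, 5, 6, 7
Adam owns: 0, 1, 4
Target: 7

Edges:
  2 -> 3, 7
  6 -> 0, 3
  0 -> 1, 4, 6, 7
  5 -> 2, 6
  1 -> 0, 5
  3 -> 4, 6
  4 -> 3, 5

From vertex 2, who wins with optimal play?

Eve

A0 = {7}
A1: add {2} — 2 (Eve) has 2→7.
2 ∈ A1, so Eve can force the target.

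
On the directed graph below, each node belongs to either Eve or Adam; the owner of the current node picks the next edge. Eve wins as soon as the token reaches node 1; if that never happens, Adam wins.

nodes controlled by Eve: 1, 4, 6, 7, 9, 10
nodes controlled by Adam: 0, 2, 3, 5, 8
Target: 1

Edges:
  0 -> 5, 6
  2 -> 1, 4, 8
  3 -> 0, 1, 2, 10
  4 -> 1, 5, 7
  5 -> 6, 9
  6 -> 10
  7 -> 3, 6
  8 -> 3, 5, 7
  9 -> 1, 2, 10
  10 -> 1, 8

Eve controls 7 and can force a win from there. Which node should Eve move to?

6

A0 = {1}
A1: add {4, 9, 10} — 4 (Eve) has 4→1; 9 (Eve) has 9→1; 10 (Eve) has 10→1.
A2: add {6} — 6 (Eve) has 6→10.
A3: add {5, 7} — 5 (Adam): all of {6, 9} already in; 7 (Eve) has 7→6.
A4: add {0} — 0 (Adam): all of {5, 6} already in.
A5 = A4; e.g. 2 (Adam) can still go to 8. Fixed point.
From 7, successor 6 is in the attractor (rank 2); the other successor 3 is not.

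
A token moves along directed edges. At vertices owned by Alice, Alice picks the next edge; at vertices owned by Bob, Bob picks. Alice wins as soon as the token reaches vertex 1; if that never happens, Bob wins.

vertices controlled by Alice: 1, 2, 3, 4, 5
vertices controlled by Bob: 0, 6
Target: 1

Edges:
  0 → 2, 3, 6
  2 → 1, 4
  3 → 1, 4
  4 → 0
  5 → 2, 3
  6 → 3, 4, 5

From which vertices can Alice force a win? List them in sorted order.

A0 = {1}
A1: add {2, 3} — 2 (Alice) has 2→1; 3 (Alice) has 3→1.
A2: add {5} — 5 (Alice) has 5→2.
A3 = A2; e.g. 0 (Bob) can still go to 6. Fixed point.
Alice's winning region = {1, 2, 3, 5}.

1, 2, 3, 5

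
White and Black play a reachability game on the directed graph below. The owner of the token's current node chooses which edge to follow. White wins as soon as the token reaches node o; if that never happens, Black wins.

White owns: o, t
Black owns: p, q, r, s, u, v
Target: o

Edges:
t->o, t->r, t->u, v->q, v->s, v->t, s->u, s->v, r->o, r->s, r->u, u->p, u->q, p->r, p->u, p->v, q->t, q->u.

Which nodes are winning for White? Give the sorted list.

A0 = {o}
A1: add {t} — t (White) has t→o.
A2 = A1; e.g. p (Black) can still go to r. Fixed point.
White's winning region = {o, t}.

o, t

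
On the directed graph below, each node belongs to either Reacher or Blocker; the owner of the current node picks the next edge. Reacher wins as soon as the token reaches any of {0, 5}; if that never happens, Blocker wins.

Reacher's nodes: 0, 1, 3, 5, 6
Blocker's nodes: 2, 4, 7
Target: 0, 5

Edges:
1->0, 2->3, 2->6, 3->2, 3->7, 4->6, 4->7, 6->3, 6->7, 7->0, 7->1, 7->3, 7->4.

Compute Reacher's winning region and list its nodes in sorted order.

0, 1, 5

A0 = {0, 5}
A1: add {1} — 1 (Reacher) has 1→0.
A2 = A1; e.g. 2 (Blocker) can still go to 3. Fixed point.
Reacher's winning region = {0, 1, 5}.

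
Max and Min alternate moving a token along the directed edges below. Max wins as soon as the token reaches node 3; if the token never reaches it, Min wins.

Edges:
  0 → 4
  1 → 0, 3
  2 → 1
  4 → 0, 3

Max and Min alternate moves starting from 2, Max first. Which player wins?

Track states (vertex, player-to-move).
A0 = {(3,Max), (3,Min)}
A1: add {(1,Max), (4,Max)}.
A2: add {(0,Min), (2,Min)}.
A3 = A2; e.g. (0,Max) stays out. (2,Max) never enters ⇒ Min avoids the target.

Min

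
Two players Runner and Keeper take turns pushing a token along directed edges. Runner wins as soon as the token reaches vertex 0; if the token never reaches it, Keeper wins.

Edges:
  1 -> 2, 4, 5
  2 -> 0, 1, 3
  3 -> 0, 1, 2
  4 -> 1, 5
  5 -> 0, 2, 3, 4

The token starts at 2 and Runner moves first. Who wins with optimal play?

Track states (vertex, player-to-move).
A0 = {(0,Runner), (0,Keeper)}
A1: add {(2,Runner), (3,Runner), (5,Runner)}.
(2,Runner) ∈ A1 ⇒ Runner forces the target.

Runner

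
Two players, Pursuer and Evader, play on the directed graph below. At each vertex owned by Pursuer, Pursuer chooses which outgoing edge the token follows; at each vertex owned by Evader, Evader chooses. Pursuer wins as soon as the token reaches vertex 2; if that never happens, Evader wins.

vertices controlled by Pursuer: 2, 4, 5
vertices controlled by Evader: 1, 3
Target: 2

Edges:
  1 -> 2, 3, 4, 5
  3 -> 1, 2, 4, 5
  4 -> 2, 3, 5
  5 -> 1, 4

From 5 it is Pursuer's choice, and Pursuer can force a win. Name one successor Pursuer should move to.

4

A0 = {2}
A1: add {4} — 4 (Pursuer) has 4→2.
A2: add {5} — 5 (Pursuer) has 5→4.
A3 = A2; e.g. 1 (Evader) can still go to 3. Fixed point.
From 5, successor 4 is in the attractor (rank 1); the other successor 1 is not.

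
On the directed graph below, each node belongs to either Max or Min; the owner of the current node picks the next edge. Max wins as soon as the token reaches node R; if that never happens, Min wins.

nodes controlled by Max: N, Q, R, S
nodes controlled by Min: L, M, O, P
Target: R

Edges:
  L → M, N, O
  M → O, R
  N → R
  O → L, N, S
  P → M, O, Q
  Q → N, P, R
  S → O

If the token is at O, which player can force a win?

Min

A0 = {R}
A1: add {N, Q} — N (Max) has N→R; Q (Max) has Q→R.
A2 = A1; e.g. L (Min) can still go to M. Fixed point.
O never enters the attractor, so Min can avoid the target forever.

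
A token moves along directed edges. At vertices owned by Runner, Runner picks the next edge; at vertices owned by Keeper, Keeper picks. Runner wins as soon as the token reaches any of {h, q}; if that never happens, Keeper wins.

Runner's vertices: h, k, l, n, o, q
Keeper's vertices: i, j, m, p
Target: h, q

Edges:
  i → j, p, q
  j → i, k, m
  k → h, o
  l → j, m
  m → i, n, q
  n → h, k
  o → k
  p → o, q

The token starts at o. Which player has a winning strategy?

Runner

A0 = {h, q}
A1: add {k, n} — k (Runner) has k→h; n (Runner) has n→h.
A2: add {o} — o (Runner) has o→k.
o ∈ A2, so Runner can force the target.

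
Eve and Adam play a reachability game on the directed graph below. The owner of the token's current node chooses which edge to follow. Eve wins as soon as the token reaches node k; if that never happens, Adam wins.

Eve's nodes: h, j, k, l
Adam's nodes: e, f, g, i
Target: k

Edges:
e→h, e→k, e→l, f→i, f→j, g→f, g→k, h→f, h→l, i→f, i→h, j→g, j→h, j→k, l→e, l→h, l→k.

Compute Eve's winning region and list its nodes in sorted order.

A0 = {k}
A1: add {j, l} — j (Eve) has j→k; l (Eve) has l→k.
A2: add {h} — h (Eve) has h→l.
A3: add {e} — e (Adam): all of {h, k, l} already in.
A4 = A3; e.g. f (Adam) can still go to i. Fixed point.
Eve's winning region = {e, h, j, k, l}.

e, h, j, k, l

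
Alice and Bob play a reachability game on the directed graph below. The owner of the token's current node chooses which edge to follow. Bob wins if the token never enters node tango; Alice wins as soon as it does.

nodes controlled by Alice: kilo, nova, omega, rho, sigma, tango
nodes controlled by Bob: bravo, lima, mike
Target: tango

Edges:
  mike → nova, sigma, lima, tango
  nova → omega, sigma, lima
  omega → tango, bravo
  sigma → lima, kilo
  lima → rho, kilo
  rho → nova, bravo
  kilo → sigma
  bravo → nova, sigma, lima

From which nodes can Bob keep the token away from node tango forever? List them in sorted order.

bravo, kilo, lima, mike, sigma

A0 = {tango}
A1: add {omega} — omega (Alice) has omega→tango.
A2: add {nova} — nova (Alice) has nova→omega.
A3: add {rho} — rho (Alice) has rho→nova.
A4 = A3; e.g. mike (Bob) can still go to sigma. Fixed point.
Alice's attractor = {nova, omega, rho, tango}; Bob avoids the target exactly from the complement.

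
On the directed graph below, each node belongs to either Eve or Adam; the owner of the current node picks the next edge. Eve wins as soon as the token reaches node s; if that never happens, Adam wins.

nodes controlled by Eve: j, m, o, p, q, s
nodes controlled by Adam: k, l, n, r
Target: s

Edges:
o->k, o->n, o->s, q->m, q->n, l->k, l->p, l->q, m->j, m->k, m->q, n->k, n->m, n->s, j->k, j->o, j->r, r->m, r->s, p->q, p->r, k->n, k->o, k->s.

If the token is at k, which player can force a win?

A0 = {s}
A1: add {o} — o (Eve) has o→s.
A2: add {j} — j (Eve) has j→o.
A3: add {m} — m (Eve) has m→j.
A4: add {q, r} — q (Eve) has q→m; r (Adam): all of {m, s} already in.
A5: add {p} — p (Eve) has p→q.
A6 = A5; e.g. k (Adam) can still go to n. Fixed point.
k never enters the attractor, so Adam can avoid the target forever.

Adam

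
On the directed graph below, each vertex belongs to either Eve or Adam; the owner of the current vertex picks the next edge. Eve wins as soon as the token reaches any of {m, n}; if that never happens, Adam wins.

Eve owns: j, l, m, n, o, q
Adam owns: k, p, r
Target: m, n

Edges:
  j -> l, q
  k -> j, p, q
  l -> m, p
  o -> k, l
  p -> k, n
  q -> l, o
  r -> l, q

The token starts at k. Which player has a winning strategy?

A0 = {m, n}
A1: add {l} — l (Eve) has l→m.
A2: add {j, o, q} — j (Eve) has j→l; o (Eve) has o→l; q (Eve) has q→l.
A3: add {r} — r (Adam): all of {l, q} already in.
A4 = A3; e.g. k (Adam) can still go to p. Fixed point.
k never enters the attractor, so Adam can avoid the target forever.

Adam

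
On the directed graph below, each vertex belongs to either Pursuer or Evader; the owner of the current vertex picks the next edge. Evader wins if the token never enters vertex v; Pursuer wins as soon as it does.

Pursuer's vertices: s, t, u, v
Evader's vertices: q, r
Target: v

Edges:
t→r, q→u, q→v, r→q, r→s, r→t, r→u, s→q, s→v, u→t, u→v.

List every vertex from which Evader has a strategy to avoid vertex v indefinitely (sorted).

A0 = {v}
A1: add {s, u} — s (Pursuer) has s→v; u (Pursuer) has u→v.
A2: add {q} — q (Evader): all of {u, v} already in.
A3 = A2; e.g. r (Evader) can still go to t. Fixed point.
Pursuer's attractor = {q, s, u, v}; Evader avoids the target exactly from the complement.

r, t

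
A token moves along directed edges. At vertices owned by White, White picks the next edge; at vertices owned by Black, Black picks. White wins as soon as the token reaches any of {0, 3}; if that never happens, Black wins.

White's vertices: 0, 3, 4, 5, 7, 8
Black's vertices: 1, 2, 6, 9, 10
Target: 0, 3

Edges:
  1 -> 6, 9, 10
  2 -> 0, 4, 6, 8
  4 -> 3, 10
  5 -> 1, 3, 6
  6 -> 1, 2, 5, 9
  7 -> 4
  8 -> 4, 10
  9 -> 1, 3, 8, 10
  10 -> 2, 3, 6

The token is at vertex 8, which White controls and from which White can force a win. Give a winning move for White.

4

A0 = {0, 3}
A1: add {4, 5} — 4 (White) has 4→3; 5 (White) has 5→3.
A2: add {7, 8} — 7 (White) has 7→4; 8 (White) has 8→4.
A3 = A2; e.g. 1 (Black) can still go to 6. Fixed point.
From 8, successor 4 is in the attractor (rank 1); the other successor 10 is not.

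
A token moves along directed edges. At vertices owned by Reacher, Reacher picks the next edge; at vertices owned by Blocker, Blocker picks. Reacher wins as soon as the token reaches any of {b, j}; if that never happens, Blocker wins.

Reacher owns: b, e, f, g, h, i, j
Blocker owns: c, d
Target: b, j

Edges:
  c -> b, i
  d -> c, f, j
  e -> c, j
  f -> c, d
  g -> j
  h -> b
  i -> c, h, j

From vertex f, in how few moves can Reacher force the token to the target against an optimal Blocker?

3

A0 = {b, j}
A1: add {e, g, h, i} — e (Reacher) has e→j; g (Reacher) has g→j; h (Reacher) has h→b; i (Reacher) has i→j.
A2: add {c} — c (Blocker): all of {b, i} already in.
A3: add {f} — f (Reacher) has f→c.
f enters the attractor at level 3, so Reacher can force the target in 3 moves from there.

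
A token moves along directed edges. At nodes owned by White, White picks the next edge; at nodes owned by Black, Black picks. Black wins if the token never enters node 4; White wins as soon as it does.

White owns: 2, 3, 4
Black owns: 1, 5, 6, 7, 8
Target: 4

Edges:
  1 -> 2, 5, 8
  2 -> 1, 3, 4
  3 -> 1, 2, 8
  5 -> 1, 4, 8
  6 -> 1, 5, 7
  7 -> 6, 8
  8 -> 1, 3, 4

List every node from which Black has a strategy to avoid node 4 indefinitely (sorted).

1, 5, 6, 7, 8

A0 = {4}
A1: add {2} — 2 (White) has 2→4.
A2: add {3} — 3 (White) has 3→2.
A3 = A2; e.g. 1 (Black) can still go to 5. Fixed point.
White's attractor = {2, 3, 4}; Black avoids the target exactly from the complement.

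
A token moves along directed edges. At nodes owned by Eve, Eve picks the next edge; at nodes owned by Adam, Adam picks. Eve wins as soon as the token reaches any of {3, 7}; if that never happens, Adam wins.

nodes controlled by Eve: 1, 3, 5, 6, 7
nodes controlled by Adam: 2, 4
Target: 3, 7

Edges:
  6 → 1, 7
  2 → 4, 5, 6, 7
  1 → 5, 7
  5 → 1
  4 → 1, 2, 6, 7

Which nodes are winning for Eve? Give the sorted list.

A0 = {3, 7}
A1: add {1, 6} — 1 (Eve) has 1→7; 6 (Eve) has 6→7.
A2: add {5} — 5 (Eve) has 5→1.
A3 = A2; e.g. 2 (Adam) can still go to 4. Fixed point.
Eve's winning region = {1, 3, 5, 6, 7}.

1, 3, 5, 6, 7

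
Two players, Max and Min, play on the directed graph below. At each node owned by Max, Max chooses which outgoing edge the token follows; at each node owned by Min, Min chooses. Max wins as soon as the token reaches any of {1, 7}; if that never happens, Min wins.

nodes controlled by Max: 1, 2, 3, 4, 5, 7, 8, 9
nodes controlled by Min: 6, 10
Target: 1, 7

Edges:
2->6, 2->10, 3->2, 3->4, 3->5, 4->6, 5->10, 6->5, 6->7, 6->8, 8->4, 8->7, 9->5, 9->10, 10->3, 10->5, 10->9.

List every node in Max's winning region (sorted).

A0 = {1, 7}
A1: add {8} — 8 (Max) has 8→7.
A2 = A1; e.g. 2 (Max) has no edge into A1. Fixed point.
Max's winning region = {1, 7, 8}.

1, 7, 8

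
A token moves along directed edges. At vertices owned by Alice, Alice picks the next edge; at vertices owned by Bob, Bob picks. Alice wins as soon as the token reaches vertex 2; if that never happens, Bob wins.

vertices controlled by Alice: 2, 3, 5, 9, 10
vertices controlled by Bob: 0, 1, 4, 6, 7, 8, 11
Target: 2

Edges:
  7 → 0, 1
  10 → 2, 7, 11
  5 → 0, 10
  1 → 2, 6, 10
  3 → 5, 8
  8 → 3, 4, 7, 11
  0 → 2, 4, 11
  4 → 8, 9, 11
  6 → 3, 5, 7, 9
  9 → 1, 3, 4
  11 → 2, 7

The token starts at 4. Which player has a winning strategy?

Bob

A0 = {2}
A1: add {10} — 10 (Alice) has 10→2.
A2: add {5} — 5 (Alice) has 5→10.
A3: add {3} — 3 (Alice) has 3→5.
A4: add {9} — 9 (Alice) has 9→3.
A5 = A4; e.g. 0 (Bob) can still go to 4. Fixed point.
4 never enters the attractor, so Bob can avoid the target forever.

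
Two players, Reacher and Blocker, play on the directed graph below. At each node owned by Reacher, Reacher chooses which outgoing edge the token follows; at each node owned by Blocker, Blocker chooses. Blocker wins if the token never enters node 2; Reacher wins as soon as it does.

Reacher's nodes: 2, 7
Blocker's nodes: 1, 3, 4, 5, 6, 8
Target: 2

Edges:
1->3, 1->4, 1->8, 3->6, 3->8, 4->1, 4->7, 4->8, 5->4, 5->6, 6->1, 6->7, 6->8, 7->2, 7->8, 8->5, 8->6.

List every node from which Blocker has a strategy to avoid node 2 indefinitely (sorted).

A0 = {2}
A1: add {7} — 7 (Reacher) has 7→2.
A2 = A1; e.g. 1 (Blocker) can still go to 3. Fixed point.
Reacher's attractor = {2, 7}; Blocker avoids the target exactly from the complement.

1, 3, 4, 5, 6, 8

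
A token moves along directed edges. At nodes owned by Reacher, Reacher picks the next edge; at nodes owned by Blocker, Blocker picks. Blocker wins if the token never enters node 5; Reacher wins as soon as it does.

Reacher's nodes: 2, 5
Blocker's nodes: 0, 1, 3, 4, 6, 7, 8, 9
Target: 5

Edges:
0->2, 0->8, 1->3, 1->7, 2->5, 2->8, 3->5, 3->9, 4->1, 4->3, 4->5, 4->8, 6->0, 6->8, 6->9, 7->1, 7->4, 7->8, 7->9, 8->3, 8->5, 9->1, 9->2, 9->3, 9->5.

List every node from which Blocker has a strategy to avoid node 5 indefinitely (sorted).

A0 = {5}
A1: add {2} — 2 (Reacher) has 2→5.
A2 = A1; e.g. 0 (Blocker) can still go to 8. Fixed point.
Reacher's attractor = {2, 5}; Blocker avoids the target exactly from the complement.

0, 1, 3, 4, 6, 7, 8, 9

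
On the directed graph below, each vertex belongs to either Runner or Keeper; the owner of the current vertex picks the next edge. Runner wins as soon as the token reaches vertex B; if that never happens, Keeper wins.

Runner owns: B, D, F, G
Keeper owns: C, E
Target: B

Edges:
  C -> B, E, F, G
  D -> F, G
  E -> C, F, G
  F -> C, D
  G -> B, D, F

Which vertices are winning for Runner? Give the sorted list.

A0 = {B}
A1: add {G} — G (Runner) has G→B.
A2: add {D} — D (Runner) has D→G.
A3: add {F} — F (Runner) has F→D.
A4 = A3; e.g. C (Keeper) can still go to E. Fixed point.
Runner's winning region = {B, D, F, G}.

B, D, F, G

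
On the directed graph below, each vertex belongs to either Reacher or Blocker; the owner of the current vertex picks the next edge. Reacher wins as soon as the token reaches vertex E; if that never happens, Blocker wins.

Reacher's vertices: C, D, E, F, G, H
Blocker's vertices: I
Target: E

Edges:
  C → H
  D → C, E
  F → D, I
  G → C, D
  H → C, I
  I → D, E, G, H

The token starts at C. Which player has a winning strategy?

Blocker

A0 = {E}
A1: add {D} — D (Reacher) has D→E.
A2: add {F, G} — F (Reacher) has F→D; G (Reacher) has G→D.
A3 = A2; e.g. C (Reacher) has no edge into A2. Fixed point.
C never enters the attractor, so Blocker can avoid the target forever.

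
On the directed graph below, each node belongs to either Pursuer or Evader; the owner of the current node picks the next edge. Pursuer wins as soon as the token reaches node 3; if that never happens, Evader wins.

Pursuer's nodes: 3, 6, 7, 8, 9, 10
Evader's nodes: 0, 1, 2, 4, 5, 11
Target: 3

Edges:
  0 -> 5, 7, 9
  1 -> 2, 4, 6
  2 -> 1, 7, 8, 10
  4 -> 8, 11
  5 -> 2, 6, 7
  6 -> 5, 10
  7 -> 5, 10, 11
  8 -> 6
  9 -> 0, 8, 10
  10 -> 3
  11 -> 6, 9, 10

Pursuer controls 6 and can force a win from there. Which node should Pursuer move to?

A0 = {3}
A1: add {10} — 10 (Pursuer) has 10→3.
A2: add {6, 7, 9} — 6 (Pursuer) has 6→10; 7 (Pursuer) has 7→10; 9 (Pursuer) has 9→10.
A3: add {8, 11} — 8 (Pursuer) has 8→6; 11 (Evader): all of {6, 9, 10} already in.
A4: add {4} — 4 (Evader): all of {8, 11} already in.
A5 = A4; e.g. 0 (Evader) can still go to 5. Fixed point.
From 6, successor 10 is in the attractor (rank 1); the other successor 5 is not.

10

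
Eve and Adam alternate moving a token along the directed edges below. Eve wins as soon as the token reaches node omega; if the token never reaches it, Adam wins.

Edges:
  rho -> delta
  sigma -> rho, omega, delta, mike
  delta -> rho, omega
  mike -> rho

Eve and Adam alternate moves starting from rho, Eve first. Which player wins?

Adam

Track states (vertex, player-to-move).
A0 = {(omega,Eve), (omega,Adam)}
A1: add {(sigma,Eve), (delta,Eve)}.
A2: add {(rho,Adam)}.
A3: add {(mike,Eve)}.
A4 = A3; e.g. (rho,Eve) stays out. (rho,Eve) never enters ⇒ Adam avoids the target.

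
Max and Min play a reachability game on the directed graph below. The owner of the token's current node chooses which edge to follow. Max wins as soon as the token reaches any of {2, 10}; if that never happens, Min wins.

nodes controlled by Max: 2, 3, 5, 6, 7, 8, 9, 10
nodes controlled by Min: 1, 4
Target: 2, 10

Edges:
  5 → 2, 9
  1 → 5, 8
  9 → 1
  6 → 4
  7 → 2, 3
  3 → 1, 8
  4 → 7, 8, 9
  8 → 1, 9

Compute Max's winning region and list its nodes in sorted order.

2, 5, 7, 10

A0 = {2, 10}
A1: add {5, 7} — 5 (Max) has 5→2; 7 (Max) has 7→2.
A2 = A1; e.g. 1 (Min) can still go to 8. Fixed point.
Max's winning region = {2, 5, 7, 10}.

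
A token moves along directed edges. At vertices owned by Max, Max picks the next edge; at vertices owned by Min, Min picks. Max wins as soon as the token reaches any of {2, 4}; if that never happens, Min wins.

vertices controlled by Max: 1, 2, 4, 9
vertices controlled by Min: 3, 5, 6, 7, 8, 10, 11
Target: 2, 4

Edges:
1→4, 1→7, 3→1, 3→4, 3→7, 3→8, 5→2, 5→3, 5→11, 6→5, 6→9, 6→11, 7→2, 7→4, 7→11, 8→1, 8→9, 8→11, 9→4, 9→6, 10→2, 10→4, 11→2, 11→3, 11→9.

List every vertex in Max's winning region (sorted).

A0 = {2, 4}
A1: add {1, 9, 10} — 1 (Max) has 1→4; 9 (Max) has 9→4; 10 (Min): all of {2, 4} already in.
A2 = A1; e.g. 3 (Min) can still go to 7. Fixed point.
Max's winning region = {1, 2, 4, 9, 10}.

1, 2, 4, 9, 10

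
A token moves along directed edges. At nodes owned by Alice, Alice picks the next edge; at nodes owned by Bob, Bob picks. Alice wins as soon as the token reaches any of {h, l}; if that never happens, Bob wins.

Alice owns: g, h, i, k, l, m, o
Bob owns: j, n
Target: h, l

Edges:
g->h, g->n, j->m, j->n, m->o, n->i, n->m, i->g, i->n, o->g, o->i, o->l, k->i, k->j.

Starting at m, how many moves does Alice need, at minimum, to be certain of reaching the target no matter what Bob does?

A0 = {h, l}
A1: add {g, o} — g (Alice) has g→h; o (Alice) has o→l.
A2: add {i, m} — i (Alice) has i→g; m (Alice) has m→o.
m enters the attractor at level 2, so Alice can force the target in 2 moves from there.

2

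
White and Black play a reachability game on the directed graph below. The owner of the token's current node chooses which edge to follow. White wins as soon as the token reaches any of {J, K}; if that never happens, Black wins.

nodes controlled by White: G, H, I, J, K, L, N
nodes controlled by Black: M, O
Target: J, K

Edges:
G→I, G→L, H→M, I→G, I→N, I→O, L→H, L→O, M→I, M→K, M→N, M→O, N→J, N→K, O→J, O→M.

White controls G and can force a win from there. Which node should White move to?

A0 = {J, K}
A1: add {N} — N (White) has N→J.
A2: add {I} — I (White) has I→N.
A3: add {G} — G (White) has G→I.
A4 = A3; e.g. H (White) has no edge into A3. Fixed point.
From G, successor I is in the attractor (rank 2); the other successor L is not.

I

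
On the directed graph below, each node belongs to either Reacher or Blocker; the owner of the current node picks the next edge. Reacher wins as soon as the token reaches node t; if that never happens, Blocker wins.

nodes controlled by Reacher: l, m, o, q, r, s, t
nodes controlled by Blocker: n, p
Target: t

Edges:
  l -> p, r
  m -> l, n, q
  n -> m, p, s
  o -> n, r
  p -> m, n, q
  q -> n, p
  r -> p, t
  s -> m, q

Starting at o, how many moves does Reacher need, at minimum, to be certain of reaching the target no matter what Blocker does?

A0 = {t}
A1: add {r} — r (Reacher) has r→t.
A2: add {l, o} — l (Reacher) has l→r; o (Reacher) has o→r.
o enters the attractor at level 2, so Reacher can force the target in 2 moves from there.

2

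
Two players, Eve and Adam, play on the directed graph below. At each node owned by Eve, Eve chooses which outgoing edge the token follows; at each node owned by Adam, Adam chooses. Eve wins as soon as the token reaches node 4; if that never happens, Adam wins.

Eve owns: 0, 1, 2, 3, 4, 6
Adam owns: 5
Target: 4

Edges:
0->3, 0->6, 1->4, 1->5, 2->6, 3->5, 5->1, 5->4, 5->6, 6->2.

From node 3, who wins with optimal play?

A0 = {4}
A1: add {1} — 1 (Eve) has 1→4.
A2 = A1; e.g. 0 (Eve) has no edge into A1. Fixed point.
3 never enters the attractor, so Adam can avoid the target forever.

Adam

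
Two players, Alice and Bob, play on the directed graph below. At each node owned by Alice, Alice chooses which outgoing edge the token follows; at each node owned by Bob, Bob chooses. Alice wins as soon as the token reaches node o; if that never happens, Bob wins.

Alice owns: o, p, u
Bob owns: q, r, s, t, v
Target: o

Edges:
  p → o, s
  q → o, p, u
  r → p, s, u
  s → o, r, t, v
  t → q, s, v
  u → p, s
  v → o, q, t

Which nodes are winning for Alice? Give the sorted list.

A0 = {o}
A1: add {p} — p (Alice) has p→o.
A2: add {u} — u (Alice) has u→p.
A3: add {q} — q (Bob): all of {o, p, u} already in.
A4 = A3; e.g. r (Bob) can still go to s. Fixed point.
Alice's winning region = {o, p, q, u}.

o, p, q, u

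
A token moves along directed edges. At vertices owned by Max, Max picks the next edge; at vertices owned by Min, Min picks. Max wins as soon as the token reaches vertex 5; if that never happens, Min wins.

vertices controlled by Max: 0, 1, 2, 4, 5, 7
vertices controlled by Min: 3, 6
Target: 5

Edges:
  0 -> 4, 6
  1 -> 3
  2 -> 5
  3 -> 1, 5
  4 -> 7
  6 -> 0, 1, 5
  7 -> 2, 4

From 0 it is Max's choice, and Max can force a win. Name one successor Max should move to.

4

A0 = {5}
A1: add {2} — 2 (Max) has 2→5.
A2: add {7} — 7 (Max) has 7→2.
A3: add {4} — 4 (Max) has 4→7.
A4: add {0} — 0 (Max) has 0→4.
A5 = A4; e.g. 1 (Max) has no edge into A4. Fixed point.
From 0, successor 4 is in the attractor (rank 3); the other successor 6 is not.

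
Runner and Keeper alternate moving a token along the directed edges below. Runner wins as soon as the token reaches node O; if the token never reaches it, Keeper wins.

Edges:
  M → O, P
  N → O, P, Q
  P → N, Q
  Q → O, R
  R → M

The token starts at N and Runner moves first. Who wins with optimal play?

Track states (vertex, player-to-move).
A0 = {(O,Runner), (O,Keeper)}
A1: add {(M,Runner), (N,Runner), (Q,Runner)}.
(N,Runner) ∈ A1 ⇒ Runner forces the target.

Runner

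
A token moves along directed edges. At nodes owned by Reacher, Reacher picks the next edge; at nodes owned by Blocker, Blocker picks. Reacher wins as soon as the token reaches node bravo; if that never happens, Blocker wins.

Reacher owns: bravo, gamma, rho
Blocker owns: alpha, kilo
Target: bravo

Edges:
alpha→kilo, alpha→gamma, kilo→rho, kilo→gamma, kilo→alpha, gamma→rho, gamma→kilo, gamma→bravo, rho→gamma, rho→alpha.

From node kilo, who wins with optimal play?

Blocker

A0 = {bravo}
A1: add {gamma} — gamma (Reacher) has gamma→bravo.
A2: add {rho} — rho (Reacher) has rho→gamma.
A3 = A2; e.g. kilo (Blocker) can still go to alpha. Fixed point.
kilo never enters the attractor, so Blocker can avoid the target forever.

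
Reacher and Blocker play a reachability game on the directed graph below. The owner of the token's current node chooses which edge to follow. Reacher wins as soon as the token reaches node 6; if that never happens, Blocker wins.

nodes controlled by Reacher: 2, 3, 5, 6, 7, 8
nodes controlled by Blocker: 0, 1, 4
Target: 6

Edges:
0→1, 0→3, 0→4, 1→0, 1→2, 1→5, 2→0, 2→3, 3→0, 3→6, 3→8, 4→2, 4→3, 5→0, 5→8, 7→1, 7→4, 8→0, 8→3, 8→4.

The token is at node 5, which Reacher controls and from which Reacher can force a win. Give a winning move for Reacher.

A0 = {6}
A1: add {3} — 3 (Reacher) has 3→6.
A2: add {2, 8} — 2 (Reacher) has 2→3; 8 (Reacher) has 8→3.
A3: add {4, 5} — 4 (Blocker): all of {2, 3} already in; 5 (Reacher) has 5→8.
A4: add {7} — 7 (Reacher) has 7→4.
A5 = A4; e.g. 0 (Blocker) can still go to 1. Fixed point.
From 5, successor 8 is in the attractor (rank 2); the other successor 0 is not.

8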